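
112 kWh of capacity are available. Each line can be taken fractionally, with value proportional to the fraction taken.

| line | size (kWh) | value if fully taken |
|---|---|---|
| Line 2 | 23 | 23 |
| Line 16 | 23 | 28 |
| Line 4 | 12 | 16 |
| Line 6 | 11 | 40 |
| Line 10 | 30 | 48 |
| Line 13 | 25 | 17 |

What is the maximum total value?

Rank by value-to-size ratio: Line 6 40/11≈3.64, Line 10 48/30≈1.6, Line 4 16/12≈1.33, Line 16 28/23≈1.22, Line 2 23/23≈1, Line 13 17/25≈0.68.
All 11 kWh of Line 6 fit (value 40) ; 101 remain.
Take all of Line 10 (30 kWh, value 48) ; 71 kWh left.
Line 4: take in full, 12 kWh for value 16 ; 59 left.
All 23 kWh of Line 16 fit (value 28) ; 36 remain.
Line 2: take in full, 23 kWh for value 23 ; 13 left.
Fill the last 13 kWh with part of Line 13: 13/25 of it earns 8.84.
Total value = 163.84.

163.84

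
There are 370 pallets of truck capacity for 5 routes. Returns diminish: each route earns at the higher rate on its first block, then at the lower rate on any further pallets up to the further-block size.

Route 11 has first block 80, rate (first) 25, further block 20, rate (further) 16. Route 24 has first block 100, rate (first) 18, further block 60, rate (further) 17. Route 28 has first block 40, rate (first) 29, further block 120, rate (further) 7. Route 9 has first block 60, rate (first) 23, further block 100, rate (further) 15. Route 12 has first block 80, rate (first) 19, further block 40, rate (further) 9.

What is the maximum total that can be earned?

8030

Rank every tier by rate: Route 28/T1 29 > Route 11/T1 25 > Route 9/T1 23 > Route 12/T1 19 > Route 24/T1 18 > Route 24/T2 17 > Route 11/T2 16 > Route 9/T2 15 > Route 12/T2 9 > Route 28/T2 7.
Route 28 T1 at 29: fill all 40 ; 330 left.
Route 11 T1 at 25: fill all 80 ; 250 left.
Fill Route 9 T1 block (60 at 23) ; 190 left.
Route 12/T1 (19): +80 ; 110 left.
Route 24 T1 at 18: fill all 100 ; 10 left.
Route 24/T2: +10 of 60 at 17; pool empty.
Total = 29×40 + 25×80 + 23×60 + 19×80 + 18×100 + 17×10 = 8030.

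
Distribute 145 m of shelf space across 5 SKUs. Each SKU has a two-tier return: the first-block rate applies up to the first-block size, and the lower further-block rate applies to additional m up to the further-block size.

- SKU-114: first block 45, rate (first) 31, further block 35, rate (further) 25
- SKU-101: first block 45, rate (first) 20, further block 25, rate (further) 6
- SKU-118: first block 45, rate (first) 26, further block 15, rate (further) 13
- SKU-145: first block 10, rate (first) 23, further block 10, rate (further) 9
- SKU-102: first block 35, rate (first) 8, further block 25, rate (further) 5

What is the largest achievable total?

3870

Order all 10 blocks by rate: SKU-114/T1 31 > SKU-118/T1 26 > SKU-114/T2 25 > SKU-145/T1 23 > SKU-101/T1 20 > SKU-118/T2 13 > SKU-145/T2 9 > SKU-102/T1 8 > SKU-101/T2 6 > SKU-102/T2 5.
Fill SKU-114 T1 block (45 at 31) → 100 left.
Fill SKU-118 T1 block (45 at 26) → 55 left.
Fill SKU-114 T2 block (35 at 25) → 20 left.
SKU-145/T1 (23): +10 → 10 left.
SKU-101/T1: +10 of 45 at 20; pool empty.
Total = 31×45 + 26×45 + 25×35 + 23×10 + 20×10 = 3870.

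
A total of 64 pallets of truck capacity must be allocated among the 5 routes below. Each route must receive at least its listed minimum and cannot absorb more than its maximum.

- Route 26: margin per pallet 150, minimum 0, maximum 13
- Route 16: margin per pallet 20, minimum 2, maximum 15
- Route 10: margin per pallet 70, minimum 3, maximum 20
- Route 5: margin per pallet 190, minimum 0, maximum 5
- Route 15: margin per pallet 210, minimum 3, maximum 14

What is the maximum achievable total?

7480

Meeting every minimum uses 0+2+3+0+3 = 8 pallets, leaving 56.
Highest margin per pallet first: Route 15 210 > Route 5 190 > Route 26 150 > Route 10 70 > Route 16 20.
Route 15 takes 11 more to reach its cap of 14 → 45 left.
Route 5 takes 5 more to reach its cap of 5 → 40 left.
Route 26 takes 13 more to reach its cap of 13 → 27 left.
Route 10 takes 17 more to reach its cap of 20 → 10 left.
Route 16: +10 (room for 13) → 12. Pool exhausted.
Total = 150×13 + 20×12 + 70×20 + 190×5 + 210×14 = 7480.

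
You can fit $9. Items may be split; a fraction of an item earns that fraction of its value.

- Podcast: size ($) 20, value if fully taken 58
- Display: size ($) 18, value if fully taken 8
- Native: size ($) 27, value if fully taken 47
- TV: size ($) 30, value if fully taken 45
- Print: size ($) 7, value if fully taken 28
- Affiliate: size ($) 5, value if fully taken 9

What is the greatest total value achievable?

33.8

Sort by value density: Print 28/7≈4, Podcast 58/20≈2.9, Affiliate 9/5≈1.8, Native 47/27≈1.74, TV 45/30≈1.5, Display 8/18≈0.444.
Take all of Print (7 $, value 28) — 2 $ left.
Fill the last 2 $ with part of Podcast: 2/20 of it earns 5.8.
Total value = 33.8.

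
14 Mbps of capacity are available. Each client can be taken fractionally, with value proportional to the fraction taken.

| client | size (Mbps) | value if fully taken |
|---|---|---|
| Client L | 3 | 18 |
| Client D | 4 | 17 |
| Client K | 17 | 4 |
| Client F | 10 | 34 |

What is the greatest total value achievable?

58.8

Sort by value density: Client L 18/3≈6, Client D 17/4≈4.25, Client F 34/10≈3.4, Client K 4/17≈0.235.
Take all of Client L (3 Mbps, value 18) ; 11 Mbps left.
All 4 Mbps of Client D fit (value 17) ; 7 remain.
Fill the last 7 Mbps with part of Client F: 7/10 of it earns 23.8.
Total value = 58.8.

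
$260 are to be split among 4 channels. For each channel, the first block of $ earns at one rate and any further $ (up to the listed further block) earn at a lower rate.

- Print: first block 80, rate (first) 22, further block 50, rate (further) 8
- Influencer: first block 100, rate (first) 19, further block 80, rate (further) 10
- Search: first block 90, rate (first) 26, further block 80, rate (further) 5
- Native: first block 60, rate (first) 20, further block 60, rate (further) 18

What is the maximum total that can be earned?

5870

Rank every tier by rate: Search/tier1 26 > Print/tier1 22 > Native/tier1 20 > Influencer/tier1 19 > Native/tier2 18 > Influencer/tier2 10 > Print/tier2 8 > Search/tier2 5.
Fill Search tier1 block (90 at 26) — 170 left.
Print/tier1 (22): +80 — 90 left.
Native tier1 at 20: fill all 60 — 30 left.
30 remain; put them into Influencer tier1 at 19.
Total = 26×90 + 22×80 + 20×60 + 19×30 = 5870.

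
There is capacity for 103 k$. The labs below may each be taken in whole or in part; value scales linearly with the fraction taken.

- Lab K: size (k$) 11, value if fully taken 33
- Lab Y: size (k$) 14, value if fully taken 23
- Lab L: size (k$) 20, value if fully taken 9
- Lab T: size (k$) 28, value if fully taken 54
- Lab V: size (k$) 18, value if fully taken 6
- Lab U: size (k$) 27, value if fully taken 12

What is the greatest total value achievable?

132

Rank by value-to-size ratio: Lab K 33/11≈3, Lab T 54/28≈1.93, Lab Y 23/14≈1.64, Lab L 9/20≈0.45, Lab U 12/27≈0.444, Lab V 6/18≈0.333.
All 11 k$ of Lab K fit (value 33) ; 92 remain.
Take all of Lab T (28 k$, value 54) ; 64 k$ left.
Take all of Lab Y (14 k$, value 23) ; 50 k$ left.
Lab L: take in full, 20 k$ for value 9 ; 30 left.
Take all of Lab U (27 k$, value 12) ; 3 k$ left.
Only 3 k$ remain; take 3/18 of Lab V for value 6×3/18 = 1.
Total value = 132.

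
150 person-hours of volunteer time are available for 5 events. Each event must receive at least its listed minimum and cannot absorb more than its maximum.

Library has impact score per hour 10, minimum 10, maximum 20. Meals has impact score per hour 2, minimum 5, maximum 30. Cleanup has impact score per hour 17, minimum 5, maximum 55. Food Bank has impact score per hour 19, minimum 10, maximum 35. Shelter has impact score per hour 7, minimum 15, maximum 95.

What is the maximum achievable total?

2055

Meeting every minimum uses 10+5+5+10+15 = 45 person-hours, leaving 105.
Rank by impact score per hour: Food Bank 19 > Cleanup 17 > Library 10 > Shelter 7 > Meals 2.
Food Bank takes 25 more to reach its cap of 35 → 80 left.
Cleanup: +50 to 55 (cap) → 30 left.
Library takes 10 more to reach its cap of 20 → 20 left.
Shelter: +20 (room for 80) → 35. Pool exhausted.
Total = 10×20 + 2×5 + 17×55 + 19×35 + 7×35 = 2055.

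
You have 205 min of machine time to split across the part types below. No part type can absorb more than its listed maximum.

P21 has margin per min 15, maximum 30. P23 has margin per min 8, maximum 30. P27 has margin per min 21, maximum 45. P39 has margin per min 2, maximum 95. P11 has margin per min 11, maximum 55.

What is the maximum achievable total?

Highest margin per min first: P27 21 > P21 15 > P11 11 > P23 8 > P39 2.
Give P27 45 to hit its cap of 45 — 160 left.
P21 takes 30 to reach its cap of 30 — 130 left.
Give P11 55 to hit its cap of 55 — 75 left.
P23 takes 30 to reach its cap of 30 — 45 left.
P39: +45 (room for 95) → 45. Pool exhausted.
Total = 15×30 + 8×30 + 21×45 + 2×45 + 11×55 = 2330.

2330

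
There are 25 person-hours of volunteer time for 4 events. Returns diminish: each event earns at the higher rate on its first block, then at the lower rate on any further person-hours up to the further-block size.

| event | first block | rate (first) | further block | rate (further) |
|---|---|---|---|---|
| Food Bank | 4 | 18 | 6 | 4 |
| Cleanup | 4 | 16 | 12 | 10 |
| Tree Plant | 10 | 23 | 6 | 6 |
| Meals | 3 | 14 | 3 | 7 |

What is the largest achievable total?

448

Order all 8 blocks by rate: Tree Plant/T1 23 > Food Bank/T1 18 > Cleanup/T1 16 > Meals/T1 14 > Cleanup/T2 10 > Meals/T2 7 > Tree Plant/T2 6 > Food Bank/T2 4.
Tree Plant T1 at 23: fill all 10 → 15 left.
Food Bank/T1 (18): +4 → 11 left.
Fill Cleanup T1 block (4 at 16) → 7 left.
Meals T1 at 14: fill all 3 → 4 left.
4 remain; put them into Cleanup T2 at 10.
Total = 23×10 + 18×4 + 16×4 + 14×3 + 10×4 = 448.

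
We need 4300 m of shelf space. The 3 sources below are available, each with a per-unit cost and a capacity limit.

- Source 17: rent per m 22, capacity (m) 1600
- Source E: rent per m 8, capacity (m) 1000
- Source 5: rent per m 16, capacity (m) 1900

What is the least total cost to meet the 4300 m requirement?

69200

Fill from the cheapest source first.
Source E at 8: take all 1000 m — 3300 still needed.
Source 5 at 16: take all 1900 m — 1400 still needed.
Source 17 at 22: take 1400 of its 1600 — requirement met.
Cost = 1000×8 + 1900×16 + 1400×22 = 69200.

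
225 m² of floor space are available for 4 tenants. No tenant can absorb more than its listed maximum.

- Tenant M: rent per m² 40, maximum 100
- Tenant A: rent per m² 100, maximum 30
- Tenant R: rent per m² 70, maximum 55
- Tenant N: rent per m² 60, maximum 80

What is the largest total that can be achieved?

Highest rent per m² first: Tenant A 100 > Tenant R 70 > Tenant N 60 > Tenant M 40.
Give Tenant A 30 to hit its cap of 30 ; 195 left.
Give Tenant R 55 to hit its cap of 55 ; 140 left.
Tenant N: +80 to 80 (cap) ; 60 left.
Tenant M: +60 (room for 100) → 60. Pool exhausted.
Total = 40×60 + 100×30 + 70×55 + 60×80 = 14050.

14050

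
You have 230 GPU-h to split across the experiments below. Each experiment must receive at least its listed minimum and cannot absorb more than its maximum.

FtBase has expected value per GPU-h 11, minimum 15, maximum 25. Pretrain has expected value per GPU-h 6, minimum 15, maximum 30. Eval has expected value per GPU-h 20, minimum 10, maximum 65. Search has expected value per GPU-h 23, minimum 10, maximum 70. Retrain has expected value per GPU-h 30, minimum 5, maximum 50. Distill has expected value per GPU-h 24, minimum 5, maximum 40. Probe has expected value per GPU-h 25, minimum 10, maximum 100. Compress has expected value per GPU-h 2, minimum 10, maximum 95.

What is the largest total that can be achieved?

Meeting every minimum uses 15+15+10+10+5+5+10+10 = 80 GPU-h, leaving 150.
Highest expected value per GPU-h first: Retrain 30 > Probe 25 > Distill 24 > Search 23 > Eval 20 > FtBase 11 > Pretrain 6 > Compress 2.
Retrain takes 45 more to reach its cap of 50 — 105 left.
Give Probe 90 more to hit its cap of 100 — 15 left.
Distill: +15 (room for 35) → 20. Pool exhausted.
Total = 11×15 + 6×15 + 20×10 + 23×10 + 30×50 + 24×20 + 25×100 + 2×10 = 5185.

5185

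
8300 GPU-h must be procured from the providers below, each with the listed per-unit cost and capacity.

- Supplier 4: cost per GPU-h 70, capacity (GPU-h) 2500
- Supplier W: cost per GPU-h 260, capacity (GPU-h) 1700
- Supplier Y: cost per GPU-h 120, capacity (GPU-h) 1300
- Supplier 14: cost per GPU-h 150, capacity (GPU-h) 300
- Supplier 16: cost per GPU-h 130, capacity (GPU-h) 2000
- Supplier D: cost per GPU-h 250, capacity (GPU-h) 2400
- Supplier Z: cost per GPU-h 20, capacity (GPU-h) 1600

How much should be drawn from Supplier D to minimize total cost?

Use providers in increasing cost order.
Take 1600 from Supplier Z at 20 → need 6700 more.
Supplier 4 (70): use full 2500 → 4200 GPU-h to go.
Supplier Y (120): use full 1300 → 2900 GPU-h to go.
Supplier 16 (130): use full 2000 → 900 GPU-h to go.
Supplier 14 (150): use full 300 → 600 GPU-h to go.
Supplier D at 250: take 600 of its 2400 → requirement met.
Supplier W: unused.

600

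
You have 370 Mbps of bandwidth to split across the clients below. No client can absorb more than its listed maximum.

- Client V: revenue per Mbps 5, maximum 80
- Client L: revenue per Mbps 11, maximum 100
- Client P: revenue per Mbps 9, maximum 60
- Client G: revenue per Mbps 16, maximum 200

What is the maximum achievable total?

Highest revenue per Mbps first: Client G 16 > Client L 11 > Client P 9 > Client V 5.
Client G takes 200 to reach its cap of 200 ; 170 left.
Client L: +100 to 100 (cap) ; 70 left.
Client P: +60 to 60 (cap) ; 10 left.
Only 10 left; Client V takes them to reach 10.
Total = 5×10 + 11×100 + 9×60 + 16×200 = 4890.

4890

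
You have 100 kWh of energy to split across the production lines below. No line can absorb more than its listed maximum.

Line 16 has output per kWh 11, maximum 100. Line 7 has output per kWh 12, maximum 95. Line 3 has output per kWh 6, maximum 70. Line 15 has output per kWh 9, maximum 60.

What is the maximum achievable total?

Rank by output per kWh: Line 7 12 > Line 16 11 > Line 15 9 > Line 3 6.
Line 7: +95 to 95 (cap) — 5 left.
Line 16: +5 (room for 100) → 5. Pool exhausted.
Total = 11×5 + 12×95 = 1195.

1195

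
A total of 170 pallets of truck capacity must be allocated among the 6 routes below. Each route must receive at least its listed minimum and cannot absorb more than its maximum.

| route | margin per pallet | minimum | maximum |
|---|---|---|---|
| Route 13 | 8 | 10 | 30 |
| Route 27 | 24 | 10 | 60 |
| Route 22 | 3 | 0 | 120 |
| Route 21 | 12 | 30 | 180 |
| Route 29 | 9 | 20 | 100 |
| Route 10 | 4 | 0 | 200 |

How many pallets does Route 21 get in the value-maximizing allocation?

Meeting every minimum uses 10+10+0+30+20+0 = 70 pallets, leaving 100.
Highest margin per pallet first: Route 27 24 > Route 21 12 > Route 29 9 > Route 13 8 > Route 10 4 > Route 22 3.
Route 27: +50 to 60 (cap) ; 50 left.
Route 21: +50 (room for 150) → 80. Pool exhausted.

80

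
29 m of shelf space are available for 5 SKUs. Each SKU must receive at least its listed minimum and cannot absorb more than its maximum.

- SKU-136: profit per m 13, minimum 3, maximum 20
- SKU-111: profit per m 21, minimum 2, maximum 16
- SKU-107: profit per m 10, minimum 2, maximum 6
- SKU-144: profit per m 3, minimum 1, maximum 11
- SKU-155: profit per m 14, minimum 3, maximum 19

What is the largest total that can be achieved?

496

Meeting every minimum uses 3+2+2+1+3 = 11 m, leaving 18.
Rank by profit per m: SKU-111 21 > SKU-155 14 > SKU-136 13 > SKU-107 10 > SKU-144 3.
SKU-111 takes 14 more to reach its cap of 16 — 4 left.
Only 4 left; SKU-155 takes them to reach 7.
Total = 13×3 + 21×16 + 10×2 + 3×1 + 14×7 = 496.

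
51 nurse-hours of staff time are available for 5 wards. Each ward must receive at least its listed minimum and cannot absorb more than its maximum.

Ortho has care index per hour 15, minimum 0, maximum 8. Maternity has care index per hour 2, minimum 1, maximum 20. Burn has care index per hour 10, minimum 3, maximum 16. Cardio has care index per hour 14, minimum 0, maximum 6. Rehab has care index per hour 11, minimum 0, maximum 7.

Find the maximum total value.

469

Meeting every minimum uses 0+1+3+0+0 = 4 nurse-hours, leaving 47.
Rank by care index per hour: Ortho 15 > Cardio 14 > Rehab 11 > Burn 10 > Maternity 2.
Ortho: +8 to 8 (cap) — 39 left.
Cardio: +6 to 6 (cap) — 33 left.
Rehab: +7 to 7 (cap) — 26 left.
Burn: +13 to 16 (cap) — 13 left.
Maternity has room for 19 more but only 13 remain, so it gets 14.
Total = 15×8 + 2×14 + 10×16 + 14×6 + 11×7 = 469.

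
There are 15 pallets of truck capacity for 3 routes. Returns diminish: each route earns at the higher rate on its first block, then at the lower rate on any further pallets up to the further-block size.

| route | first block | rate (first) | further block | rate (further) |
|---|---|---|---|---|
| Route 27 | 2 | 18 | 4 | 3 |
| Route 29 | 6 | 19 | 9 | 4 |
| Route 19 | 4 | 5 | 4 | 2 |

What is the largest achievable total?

182

Rank every tier by rate: Route 29/first 19 > Route 27/first 18 > Route 19/first 5 > Route 29/second 4 > Route 27/second 3 > Route 19/second 2.
Fill Route 29 first block (6 at 19) → 9 left.
Route 27 first at 18: fill all 2 → 7 left.
Route 19/first (5): +4 → 3 left.
3 remain; put them into Route 29 second at 4.
Total = 19×6 + 18×2 + 5×4 + 4×3 = 182.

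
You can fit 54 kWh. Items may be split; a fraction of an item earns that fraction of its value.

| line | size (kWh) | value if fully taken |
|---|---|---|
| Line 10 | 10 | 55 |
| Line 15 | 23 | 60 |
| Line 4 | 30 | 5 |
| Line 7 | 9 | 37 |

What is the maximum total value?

Best value per unit of size first: Line 10 55/10≈5.5, Line 7 37/9≈4.11, Line 15 60/23≈2.61, Line 4 5/30≈0.167.
Take all of Line 10 (10 kWh, value 55) ; 44 kWh left.
Take all of Line 7 (9 kWh, value 37) ; 35 kWh left.
All 23 kWh of Line 15 fit (value 60) ; 12 remain.
Fill the last 12 kWh with part of Line 4: 12/30 of it earns 2.
Total value = 154.

154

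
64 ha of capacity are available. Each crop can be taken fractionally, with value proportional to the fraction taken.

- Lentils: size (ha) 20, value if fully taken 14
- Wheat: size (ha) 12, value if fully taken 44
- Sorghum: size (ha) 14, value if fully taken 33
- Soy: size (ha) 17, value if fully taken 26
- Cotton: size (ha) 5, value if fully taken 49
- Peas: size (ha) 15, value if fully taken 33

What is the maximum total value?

Rank by value-to-size ratio: Cotton 49/5≈9.8, Wheat 44/12≈3.67, Sorghum 33/14≈2.36, Peas 33/15≈2.2, Soy 26/17≈1.53, Lentils 14/20≈0.7.
Take all of Cotton (5 ha, value 49) ; 59 ha left.
Wheat: take in full, 12 ha for value 44 ; 47 left.
Sorghum: take in full, 14 ha for value 33 ; 33 left.
All 15 ha of Peas fit (value 33) ; 18 remain.
Take all of Soy (17 ha, value 26) ; 1 ha left.
Fill the last 1 ha with part of Lentils: 1/20 of it earns 0.7.
Total value = 185.7.

185.7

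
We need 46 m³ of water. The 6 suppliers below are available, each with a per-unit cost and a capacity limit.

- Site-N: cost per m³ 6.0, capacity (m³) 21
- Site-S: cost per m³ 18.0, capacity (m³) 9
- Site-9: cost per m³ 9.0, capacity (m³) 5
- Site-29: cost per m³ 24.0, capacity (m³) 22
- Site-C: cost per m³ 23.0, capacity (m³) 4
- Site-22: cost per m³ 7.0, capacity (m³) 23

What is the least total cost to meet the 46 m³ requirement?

305

Cheapest first:
Take 21 from Site-N at 6.0 ; need 25 more.
Site-22 at 7.0: take all 23 m³ ; 2 still needed.
Site-9 at 9.0: take 2 of its 5 ; requirement met.
Site-S, Site-C, Site-29: unused.
Cost = 21×6.0 + 23×7.0 + 2×9.0 = 305.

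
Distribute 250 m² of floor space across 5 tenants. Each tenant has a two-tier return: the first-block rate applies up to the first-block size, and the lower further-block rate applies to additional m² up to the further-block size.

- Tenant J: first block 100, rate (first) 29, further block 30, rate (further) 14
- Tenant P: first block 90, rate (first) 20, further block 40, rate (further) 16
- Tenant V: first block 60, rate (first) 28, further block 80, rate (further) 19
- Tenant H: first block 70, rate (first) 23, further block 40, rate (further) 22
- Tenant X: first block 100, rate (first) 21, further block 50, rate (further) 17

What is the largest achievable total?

Rank every tier by rate: Tenant J/tier1 29 > Tenant V/tier1 28 > Tenant H/tier1 23 > Tenant H/tier2 22 > Tenant X/tier1 21 > Tenant P/tier1 20 > Tenant V/tier2 19 > Tenant X/tier2 17 > Tenant P/tier2 16 > Tenant J/tier2 14.
Tenant J tier1 at 29: fill all 100 → 150 left.
Fill Tenant V tier1 block (60 at 28) → 90 left.
Tenant H tier1 at 23: fill all 70 → 20 left.
20 remain; put them into Tenant H tier2 at 22.
Total = 29×100 + 28×60 + 23×70 + 22×20 = 6630.

6630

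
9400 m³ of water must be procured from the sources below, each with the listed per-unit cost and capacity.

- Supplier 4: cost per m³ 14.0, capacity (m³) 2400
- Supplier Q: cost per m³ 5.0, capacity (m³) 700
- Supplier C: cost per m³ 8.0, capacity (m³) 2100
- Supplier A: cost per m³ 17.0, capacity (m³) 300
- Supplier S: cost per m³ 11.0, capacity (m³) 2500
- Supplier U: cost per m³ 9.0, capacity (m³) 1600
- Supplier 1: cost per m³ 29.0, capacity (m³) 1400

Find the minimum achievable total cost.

97500

Fill from the cheapest source first.
Supplier Q (5.0): use full 700 ; 8700 m³ to go.
Supplier C (8.0): use full 2100 ; 6600 m³ to go.
Supplier U at 9.0: take all 1600 m³ ; 5000 still needed.
Supplier S (11.0): use full 2500 ; 2500 m³ to go.
Supplier 4 (14.0): use full 2400 ; 100 m³ to go.
Take 100 from Supplier A at 17.0 to finish.
Supplier 1: unused.
Cost = 700×5.0 + 2100×8.0 + 1600×9.0 + 2500×11.0 + 2400×14.0 + 100×17.0 = 97500.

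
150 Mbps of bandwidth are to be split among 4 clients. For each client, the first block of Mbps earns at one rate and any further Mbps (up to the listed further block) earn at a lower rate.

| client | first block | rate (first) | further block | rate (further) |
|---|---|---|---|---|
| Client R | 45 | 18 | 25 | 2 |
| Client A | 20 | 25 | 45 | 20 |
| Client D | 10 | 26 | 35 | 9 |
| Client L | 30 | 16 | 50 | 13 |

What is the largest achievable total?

2950

Rank every tier by rate: Client D/first 26 > Client A/first 25 > Client A/second 20 > Client R/first 18 > Client L/first 16 > Client L/second 13 > Client D/second 9 > Client R/second 2.
Client D first at 26: fill all 10 → 140 left.
Client A/first (25): +20 → 120 left.
Client A second at 20: fill all 45 → 75 left.
Client R first at 18: fill all 45 → 30 left.
Fill Client L first block (30 at 16) → 0 left.
Total = 26×10 + 25×20 + 20×45 + 18×45 + 16×30 = 2950.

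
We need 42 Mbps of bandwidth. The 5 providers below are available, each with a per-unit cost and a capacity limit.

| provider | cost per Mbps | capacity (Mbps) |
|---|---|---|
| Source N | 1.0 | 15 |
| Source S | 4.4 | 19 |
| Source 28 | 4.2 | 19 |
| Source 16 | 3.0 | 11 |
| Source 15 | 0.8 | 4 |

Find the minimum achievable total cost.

101.6

Use providers in increasing cost order.
Source 15 (0.8): use full 4 ; 38 Mbps to go.
Source N at 1.0: take all 15 Mbps ; 23 still needed.
Source 16 (3.0): use full 11 ; 12 Mbps to go.
Source 28 at 4.2: take 12 of its 19 ; requirement met.
Source S: unused.
Cost = 4×0.8 + 15×1.0 + 11×3.0 + 12×4.2 = 101.6.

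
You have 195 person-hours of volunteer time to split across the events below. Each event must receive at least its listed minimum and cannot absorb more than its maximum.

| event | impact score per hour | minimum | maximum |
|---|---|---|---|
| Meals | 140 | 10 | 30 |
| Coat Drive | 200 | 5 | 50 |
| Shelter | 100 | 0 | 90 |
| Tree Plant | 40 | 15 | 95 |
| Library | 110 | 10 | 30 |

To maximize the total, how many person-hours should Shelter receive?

70

Meeting every minimum uses 10+5+0+15+10 = 40 person-hours, leaving 155.
Highest impact score per hour first: Coat Drive 200 > Meals 140 > Library 110 > Shelter 100 > Tree Plant 40.
Coat Drive takes 45 more to reach its cap of 50 ; 110 left.
Give Meals 20 more to hit its cap of 30 ; 90 left.
Library: +20 to 30 (cap) ; 70 left.
Shelter: +70 (room for 90) → 70. Pool exhausted.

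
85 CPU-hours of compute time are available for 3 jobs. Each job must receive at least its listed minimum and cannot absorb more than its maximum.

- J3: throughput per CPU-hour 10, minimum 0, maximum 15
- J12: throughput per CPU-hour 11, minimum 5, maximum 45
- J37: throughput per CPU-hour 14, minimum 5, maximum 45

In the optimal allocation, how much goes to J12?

40

Meeting every minimum uses 0+5+5 = 10 CPU-hours, leaving 75.
Order the jobs by throughput per CPU-hour: J37 14 > J12 11 > J3 10.
Give J37 40 more to hit its cap of 45 — 35 left.
J12 has room for 40 more but only 35 remain, so it gets 40.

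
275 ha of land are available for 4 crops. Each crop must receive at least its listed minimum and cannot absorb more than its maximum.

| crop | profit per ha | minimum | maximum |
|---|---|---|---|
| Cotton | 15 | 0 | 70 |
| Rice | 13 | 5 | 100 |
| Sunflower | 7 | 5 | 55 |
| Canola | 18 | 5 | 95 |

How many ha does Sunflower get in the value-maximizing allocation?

10

Meeting every minimum uses 0+5+5+5 = 15 ha, leaving 260.
Highest profit per ha first: Canola 18 > Cotton 15 > Rice 13 > Sunflower 7.
Canola: +90 to 95 (cap) — 170 left.
Cotton: +70 to 70 (cap) — 100 left.
Rice takes 95 more to reach its cap of 100 — 5 left.
Sunflower has room for 50 more but only 5 remain, so it gets 10.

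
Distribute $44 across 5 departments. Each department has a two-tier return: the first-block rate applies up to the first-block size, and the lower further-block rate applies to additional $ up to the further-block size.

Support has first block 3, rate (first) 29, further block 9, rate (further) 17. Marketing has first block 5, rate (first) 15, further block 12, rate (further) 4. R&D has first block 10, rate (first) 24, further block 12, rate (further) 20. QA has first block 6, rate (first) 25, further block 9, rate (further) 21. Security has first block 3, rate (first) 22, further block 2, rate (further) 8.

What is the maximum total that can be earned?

Order all 10 blocks by rate: Support/T1 29 > QA/T1 25 > R&D/T1 24 > Security/T1 22 > QA/T2 21 > R&D/T2 20 > Support/T2 17 > Marketing/T1 15 > Security/T2 8 > Marketing/T2 4.
Support T1 at 29: fill all 3 → 41 left.
Fill QA T1 block (6 at 25) → 35 left.
R&D T1 at 24: fill all 10 → 25 left.
Fill Security T1 block (3 at 22) → 22 left.
QA T2 at 21: fill all 9 → 13 left.
R&D/T2 (20): +12 → 1 left.
Support T2 at 17: only 1 left, fill 1.
Total = 29×3 + 25×6 + 24×10 + 22×3 + 21×9 + 20×12 + 17×1 = 989.

989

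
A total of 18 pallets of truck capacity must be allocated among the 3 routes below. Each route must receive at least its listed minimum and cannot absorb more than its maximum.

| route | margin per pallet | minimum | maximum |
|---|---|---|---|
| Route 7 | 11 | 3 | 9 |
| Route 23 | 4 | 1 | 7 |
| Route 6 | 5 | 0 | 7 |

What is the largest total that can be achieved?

142

Meeting every minimum uses 3+1+0 = 4 pallets, leaving 14.
Rank by margin per pallet: Route 7 11 > Route 6 5 > Route 23 4.
Give Route 7 6 more to hit its cap of 9 → 8 left.
Route 6: +7 to 7 (cap) → 1 left.
Route 23: +1 (room for 6) → 2. Pool exhausted.
Total = 11×9 + 4×2 + 5×7 = 142.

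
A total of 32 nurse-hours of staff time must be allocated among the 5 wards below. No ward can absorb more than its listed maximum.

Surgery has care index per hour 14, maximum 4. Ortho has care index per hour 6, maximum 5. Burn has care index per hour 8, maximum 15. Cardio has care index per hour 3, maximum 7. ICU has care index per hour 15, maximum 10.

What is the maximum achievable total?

344

Order the wards by care index per hour: ICU 15 > Surgery 14 > Burn 8 > Ortho 6 > Cardio 3.
ICU: +10 to 10 (cap) — 22 left.
Give Surgery 4 to hit its cap of 4 — 18 left.
Give Burn 15 to hit its cap of 15 — 3 left.
Ortho has room for 5 but only 3 remain, so it gets 3.
Total = 14×4 + 6×3 + 8×15 + 15×10 = 344.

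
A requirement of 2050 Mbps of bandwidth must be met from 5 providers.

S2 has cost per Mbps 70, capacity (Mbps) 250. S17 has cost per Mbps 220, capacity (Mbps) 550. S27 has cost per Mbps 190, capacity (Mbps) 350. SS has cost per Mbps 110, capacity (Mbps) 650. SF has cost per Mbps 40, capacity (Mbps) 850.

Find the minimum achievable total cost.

Fill from the cheapest provider first.
SF (40): use full 850 — 1200 Mbps to go.
Take 250 from S2 at 70 — need 950 more.
SS at 110: take all 650 Mbps — 300 still needed.
S27 (190): take the remaining 300 — done.
S17: unused.
Cost = 850×40 + 250×70 + 650×110 + 300×190 = 180000.

180000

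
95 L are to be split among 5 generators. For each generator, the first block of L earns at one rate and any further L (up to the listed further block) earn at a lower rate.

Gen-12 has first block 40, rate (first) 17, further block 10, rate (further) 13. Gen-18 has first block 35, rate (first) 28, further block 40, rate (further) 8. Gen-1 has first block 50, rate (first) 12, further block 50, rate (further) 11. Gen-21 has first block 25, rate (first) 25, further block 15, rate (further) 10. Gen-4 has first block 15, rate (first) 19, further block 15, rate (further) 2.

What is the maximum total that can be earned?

Rank every tier by rate: Gen-18/tier1 28 > Gen-21/tier1 25 > Gen-4/tier1 19 > Gen-12/tier1 17 > Gen-12/tier2 13 > Gen-1/tier1 12 > Gen-1/tier2 11 > Gen-21/tier2 10 > Gen-18/tier2 8 > Gen-4/tier2 2.
Gen-18 tier1 at 28: fill all 35 → 60 left.
Gen-21/tier1 (25): +25 → 35 left.
Gen-4 tier1 at 19: fill all 15 → 20 left.
Gen-12 tier1 at 17: only 20 left, fill 20.
Total = 28×35 + 25×25 + 19×15 + 17×20 = 2230.

2230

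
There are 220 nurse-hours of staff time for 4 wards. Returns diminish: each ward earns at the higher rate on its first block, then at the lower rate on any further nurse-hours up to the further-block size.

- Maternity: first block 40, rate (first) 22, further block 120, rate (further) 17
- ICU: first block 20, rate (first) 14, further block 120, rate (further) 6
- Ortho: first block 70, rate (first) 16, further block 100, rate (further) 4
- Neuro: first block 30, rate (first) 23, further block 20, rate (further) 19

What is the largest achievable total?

4150

Rank every tier by rate: Neuro/tier1 23 > Maternity/tier1 22 > Neuro/tier2 19 > Maternity/tier2 17 > Ortho/tier1 16 > ICU/tier1 14 > ICU/tier2 6 > Ortho/tier2 4.
Neuro/tier1 (23): +30 ; 190 left.
Maternity tier1 at 22: fill all 40 ; 150 left.
Neuro/tier2 (19): +20 ; 130 left.
Fill Maternity tier2 block (120 at 17) ; 10 left.
Ortho/tier1: +10 of 70 at 16; pool empty.
Total = 23×30 + 22×40 + 19×20 + 17×120 + 16×10 = 4150.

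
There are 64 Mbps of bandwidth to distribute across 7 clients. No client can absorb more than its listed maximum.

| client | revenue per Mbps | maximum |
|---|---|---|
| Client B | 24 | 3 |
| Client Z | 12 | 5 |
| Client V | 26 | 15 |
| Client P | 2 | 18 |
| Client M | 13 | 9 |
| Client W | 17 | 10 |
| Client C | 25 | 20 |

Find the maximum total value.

1313

Highest revenue per Mbps first: Client V 26 > Client C 25 > Client B 24 > Client W 17 > Client M 13 > Client Z 12 > Client P 2.
Client V: +15 to 15 (cap) — 49 left.
Client C takes 20 to reach its cap of 20 — 29 left.
Client B: +3 to 3 (cap) — 26 left.
Give Client W 10 to hit its cap of 10 — 16 left.
Client M: +9 to 9 (cap) — 7 left.
Client Z: +5 to 5 (cap) — 2 left.
Client P: +2 (room for 18) → 2. Pool exhausted.
Total = 24×3 + 12×5 + 26×15 + 2×2 + 13×9 + 17×10 + 25×20 = 1313.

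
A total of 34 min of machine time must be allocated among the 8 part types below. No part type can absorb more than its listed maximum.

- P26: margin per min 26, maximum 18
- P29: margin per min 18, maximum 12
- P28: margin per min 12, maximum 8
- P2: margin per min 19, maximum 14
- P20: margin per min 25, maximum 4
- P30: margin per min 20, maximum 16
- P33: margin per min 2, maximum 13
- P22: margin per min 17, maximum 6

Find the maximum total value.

Rank by margin per min: P26 26 > P20 25 > P30 20 > P2 19 > P29 18 > P22 17 > P28 12 > P33 2.
P26 takes 18 to reach its cap of 18 ; 16 left.
Give P20 4 to hit its cap of 4 ; 12 left.
Only 12 left; P30 takes them to reach 12.
Total = 26×18 + 25×4 + 20×12 = 808.

808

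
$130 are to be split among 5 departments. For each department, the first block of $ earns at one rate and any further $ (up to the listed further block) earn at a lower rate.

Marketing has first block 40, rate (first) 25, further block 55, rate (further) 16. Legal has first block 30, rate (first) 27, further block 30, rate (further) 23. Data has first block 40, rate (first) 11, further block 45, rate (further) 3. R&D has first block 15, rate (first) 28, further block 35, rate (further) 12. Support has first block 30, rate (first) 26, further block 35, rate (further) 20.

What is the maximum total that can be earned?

Rank every tier by rate: R&D/first 28 > Legal/first 27 > Support/first 26 > Marketing/first 25 > Legal/second 23 > Support/second 20 > Marketing/second 16 > R&D/second 12 > Data/first 11 > Data/second 3.
Fill R&D first block (15 at 28) → 115 left.
Fill Legal first block (30 at 27) → 85 left.
Support/first (26): +30 → 55 left.
Marketing first at 25: fill all 40 → 15 left.
Legal/second: +15 of 30 at 23; pool empty.
Total = 28×15 + 27×30 + 26×30 + 25×40 + 23×15 = 3355.

3355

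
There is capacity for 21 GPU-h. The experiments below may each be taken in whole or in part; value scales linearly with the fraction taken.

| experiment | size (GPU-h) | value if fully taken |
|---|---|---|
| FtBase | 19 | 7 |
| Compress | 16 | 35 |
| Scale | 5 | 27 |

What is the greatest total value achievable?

Sort by value density: Scale 27/5≈5.4, Compress 35/16≈2.19, FtBase 7/19≈0.368.
All 5 GPU-h of Scale fit (value 27) → 16 remain.
Compress: take in full, 16 GPU-h for value 35 → 0 left.
Total value = 62.

62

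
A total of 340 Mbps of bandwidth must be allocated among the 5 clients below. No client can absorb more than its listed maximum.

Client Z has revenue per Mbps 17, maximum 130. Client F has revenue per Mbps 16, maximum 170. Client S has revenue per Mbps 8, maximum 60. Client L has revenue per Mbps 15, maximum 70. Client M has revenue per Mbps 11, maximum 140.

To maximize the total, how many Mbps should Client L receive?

Rank by revenue per Mbps: Client Z 17 > Client F 16 > Client L 15 > Client M 11 > Client S 8.
Client Z takes 130 to reach its cap of 130 ; 210 left.
Client F takes 170 to reach its cap of 170 ; 40 left.
Client L has room for 70 but only 40 remain, so it gets 40.

40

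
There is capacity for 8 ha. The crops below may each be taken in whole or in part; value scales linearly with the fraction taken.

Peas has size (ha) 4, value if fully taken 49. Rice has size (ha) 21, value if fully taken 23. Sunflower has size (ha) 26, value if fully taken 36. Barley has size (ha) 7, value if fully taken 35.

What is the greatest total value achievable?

69

Best value per unit of size first: Peas 49/4≈12.2, Barley 35/7≈5, Sunflower 36/26≈1.38, Rice 23/21≈1.1.
All 4 ha of Peas fit (value 49) ; 4 remain.
Fill the last 4 ha with part of Barley: 4/7 of it earns 20.
Total value = 69.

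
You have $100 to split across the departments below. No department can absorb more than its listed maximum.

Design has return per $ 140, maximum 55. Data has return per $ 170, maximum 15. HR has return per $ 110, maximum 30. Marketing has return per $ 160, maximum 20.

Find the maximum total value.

Order the departments by return per $: Data 170 > Marketing 160 > Design 140 > HR 110.
Give Data 15 to hit its cap of 15 → 85 left.
Give Marketing 20 to hit its cap of 20 → 65 left.
Give Design 55 to hit its cap of 55 → 10 left.
Only 10 left; HR takes them to reach 10.
Total = 140×55 + 170×15 + 110×10 + 160×20 = 14550.

14550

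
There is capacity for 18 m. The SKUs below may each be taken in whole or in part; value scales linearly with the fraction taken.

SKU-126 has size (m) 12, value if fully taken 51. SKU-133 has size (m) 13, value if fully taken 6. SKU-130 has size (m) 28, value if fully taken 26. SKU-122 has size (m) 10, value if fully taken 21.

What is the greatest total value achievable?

Sort by value density: SKU-126 51/12≈4.25, SKU-122 21/10≈2.1, SKU-130 26/28≈0.929, SKU-133 6/13≈0.462.
All 12 m of SKU-126 fit (value 51) ; 6 remain.
Fill the last 6 m with part of SKU-122: 6/10 of it earns 12.6.
Total value = 63.6.

63.6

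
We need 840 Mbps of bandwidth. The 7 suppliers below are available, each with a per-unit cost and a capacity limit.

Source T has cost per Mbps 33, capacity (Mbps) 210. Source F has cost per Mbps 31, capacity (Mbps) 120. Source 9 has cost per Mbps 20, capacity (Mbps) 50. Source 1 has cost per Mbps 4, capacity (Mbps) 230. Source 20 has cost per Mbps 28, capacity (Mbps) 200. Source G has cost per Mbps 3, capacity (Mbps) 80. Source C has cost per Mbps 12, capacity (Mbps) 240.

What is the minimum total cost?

11880

Cheapest first:
Source G at 3: take all 80 Mbps → 760 still needed.
Source 1 at 4: take all 230 Mbps → 530 still needed.
Source C (12): use full 240 → 290 Mbps to go.
Source 9 at 20: take all 50 Mbps → 240 still needed.
Source 20 at 28: take all 200 Mbps → 40 still needed.
Source F at 31: take 40 of its 120 → requirement met.
Source T: unused.
Cost = 80×3 + 230×4 + 240×12 + 50×20 + 200×28 + 40×31 = 11880.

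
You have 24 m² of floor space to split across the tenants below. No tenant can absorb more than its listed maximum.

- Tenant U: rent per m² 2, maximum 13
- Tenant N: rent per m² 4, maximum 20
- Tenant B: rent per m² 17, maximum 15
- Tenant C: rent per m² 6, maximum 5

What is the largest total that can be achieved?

Highest rent per m² first: Tenant B 17 > Tenant C 6 > Tenant N 4 > Tenant U 2.
Give Tenant B 15 to hit its cap of 15 ; 9 left.
Tenant C takes 5 to reach its cap of 5 ; 4 left.
Tenant N: +4 (room for 20) → 4. Pool exhausted.
Total = 4×4 + 17×15 + 6×5 = 301.

301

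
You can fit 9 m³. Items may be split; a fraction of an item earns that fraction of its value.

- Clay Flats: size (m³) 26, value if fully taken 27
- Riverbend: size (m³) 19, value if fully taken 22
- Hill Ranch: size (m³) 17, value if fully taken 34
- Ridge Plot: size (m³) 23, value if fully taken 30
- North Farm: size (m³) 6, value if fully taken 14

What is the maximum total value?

20

Best value per unit of size first: North Farm 14/6≈2.33, Hill Ranch 34/17≈2, Ridge Plot 30/23≈1.3, Riverbend 22/19≈1.16, Clay Flats 27/26≈1.04.
Take all of North Farm (6 m³, value 14) ; 3 m³ left.
3 m³ left: a 3/17 share of Hill Ranch gives 34×3/17 = 6.
Total value = 20.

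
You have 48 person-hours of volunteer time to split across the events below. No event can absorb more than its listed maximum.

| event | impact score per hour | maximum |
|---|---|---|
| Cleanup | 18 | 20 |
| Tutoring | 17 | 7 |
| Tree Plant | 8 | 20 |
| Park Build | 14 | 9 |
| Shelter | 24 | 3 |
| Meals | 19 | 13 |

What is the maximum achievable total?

868

Order the events by impact score per hour: Shelter 24 > Meals 19 > Cleanup 18 > Tutoring 17 > Park Build 14 > Tree Plant 8.
Shelter takes 3 to reach its cap of 3 — 45 left.
Meals takes 13 to reach its cap of 13 — 32 left.
Cleanup takes 20 to reach its cap of 20 — 12 left.
Give Tutoring 7 to hit its cap of 7 — 5 left.
Park Build has room for 9 but only 5 remain, so it gets 5.
Total = 18×20 + 17×7 + 14×5 + 24×3 + 19×13 = 868.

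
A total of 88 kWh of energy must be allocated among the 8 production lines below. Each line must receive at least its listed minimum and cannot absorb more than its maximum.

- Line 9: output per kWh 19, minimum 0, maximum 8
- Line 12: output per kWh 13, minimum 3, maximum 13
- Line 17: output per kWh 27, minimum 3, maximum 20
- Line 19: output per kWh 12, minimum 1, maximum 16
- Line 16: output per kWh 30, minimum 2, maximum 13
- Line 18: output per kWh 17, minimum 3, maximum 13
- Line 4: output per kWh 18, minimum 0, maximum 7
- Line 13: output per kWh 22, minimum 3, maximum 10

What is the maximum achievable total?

1866

Meeting every minimum uses 0+3+3+1+2+3+0+3 = 15 kWh, leaving 73.
Highest output per kWh first: Line 16 30 > Line 17 27 > Line 13 22 > Line 9 19 > Line 4 18 > Line 18 17 > Line 12 13 > Line 19 12.
Line 16 takes 11 more to reach its cap of 13 ; 62 left.
Line 17: +17 to 20 (cap) ; 45 left.
Give Line 13 7 more to hit its cap of 10 ; 38 left.
Give Line 9 8 more to hit its cap of 8 ; 30 left.
Line 4: +7 to 7 (cap) ; 23 left.
Line 18 takes 10 more to reach its cap of 13 ; 13 left.
Line 12 takes 10 more to reach its cap of 13 ; 3 left.
Line 19 has room for 15 more but only 3 remain, so it gets 4.
Total = 19×8 + 13×13 + 27×20 + 12×4 + 30×13 + 17×13 + 18×7 + 22×10 = 1866.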